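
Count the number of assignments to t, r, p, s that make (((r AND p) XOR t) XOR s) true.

Satisfying assignments: (0,0,0,1), (0,0,1,1), (0,1,0,1), (0,1,1,0), (1,0,0,0), (1,0,1,0), (1,1,0,0), (1,1,1,1)
Count: 8 out of 16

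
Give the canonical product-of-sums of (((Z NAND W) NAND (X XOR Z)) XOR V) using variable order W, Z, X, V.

ΠM(1, 2, 4, 7, 9, 10, 13, 15) = (W OR Z OR X OR NOT V) AND (W OR Z OR NOT X OR V) AND (W OR NOT Z OR X OR V) AND (W OR NOT Z OR NOT X OR NOT V) AND (NOT W OR Z OR X OR NOT V) AND (NOT W OR Z OR NOT X OR V) AND (NOT W OR NOT Z OR X OR NOT V) AND (NOT W OR NOT Z OR NOT X OR NOT V)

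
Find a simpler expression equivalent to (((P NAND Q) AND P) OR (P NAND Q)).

By absorption (E OR (E AND v) = E):
= (P NAND Q)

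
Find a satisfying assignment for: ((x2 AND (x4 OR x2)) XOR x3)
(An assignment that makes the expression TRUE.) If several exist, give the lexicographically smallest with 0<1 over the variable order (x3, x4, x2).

x3=0, x4=0, x2=1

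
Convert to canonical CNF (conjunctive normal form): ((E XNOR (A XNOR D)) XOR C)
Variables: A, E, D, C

(A OR E OR D OR C) AND (A OR E OR NOT D OR NOT C) AND (A OR NOT E OR D OR NOT C) AND (A OR NOT E OR NOT D OR C) AND (NOT A OR E OR D OR NOT C) AND (NOT A OR E OR NOT D OR C) AND (NOT A OR NOT E OR D OR C) AND (NOT A OR NOT E OR NOT D OR NOT C)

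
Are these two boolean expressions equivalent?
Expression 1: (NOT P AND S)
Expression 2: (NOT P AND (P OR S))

Yes, they are equivalent — the two output columns agree on all 4 assignments:
P | S | Expression 1 | Expression 2
-----------------------------------
0 | 0 | 0 | 0
0 | 1 | 1 | 1
1 | 0 | 0 | 0
1 | 1 | 0 | 0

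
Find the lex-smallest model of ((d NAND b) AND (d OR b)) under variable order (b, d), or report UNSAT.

b=0, d=1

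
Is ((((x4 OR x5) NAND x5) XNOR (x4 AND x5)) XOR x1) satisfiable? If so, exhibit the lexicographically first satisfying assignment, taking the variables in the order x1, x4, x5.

x1=0, x4=0, x5=1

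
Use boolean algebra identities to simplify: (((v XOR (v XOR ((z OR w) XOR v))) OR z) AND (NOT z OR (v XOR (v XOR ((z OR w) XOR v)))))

By distribution ((E OR v) AND (E OR NOT v) = E) then XOR self-cancellation ((E XOR v) XOR v = E):
= ((z OR w) XOR v)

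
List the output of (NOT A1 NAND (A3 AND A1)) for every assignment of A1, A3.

A1 | A3 | Output
----------------
0 | 0 | 1
0 | 1 | 1
1 | 0 | 1
1 | 1 | 1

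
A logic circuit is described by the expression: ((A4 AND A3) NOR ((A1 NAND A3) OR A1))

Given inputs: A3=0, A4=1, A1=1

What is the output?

Substituting: ((1 AND 0) NOR ((1 NAND 0) OR 1))
= 0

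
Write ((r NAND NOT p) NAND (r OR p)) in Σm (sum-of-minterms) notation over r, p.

Σm(0, 2) = (NOT r AND NOT p) OR (r AND NOT p)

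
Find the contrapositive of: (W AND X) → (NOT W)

Contrapositive: W → NOT (W AND X)
Note: A statement and its contrapositive are logically equivalent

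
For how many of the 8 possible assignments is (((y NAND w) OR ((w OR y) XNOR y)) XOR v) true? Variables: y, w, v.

Satisfying assignments: (0,0,0), (0,1,0), (1,0,0), (1,1,0)
Count: 4 out of 8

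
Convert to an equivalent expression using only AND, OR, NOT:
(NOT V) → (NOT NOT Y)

V OR (NOT NOT Y)
(Implication elimination: A → B = NOT A OR B)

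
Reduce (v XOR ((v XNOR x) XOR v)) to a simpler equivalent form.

By XOR self-cancellation ((E XOR v) XOR v = E):
= (v XNOR x)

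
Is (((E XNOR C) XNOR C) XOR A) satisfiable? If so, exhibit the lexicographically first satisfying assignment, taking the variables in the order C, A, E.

C=0, A=0, E=1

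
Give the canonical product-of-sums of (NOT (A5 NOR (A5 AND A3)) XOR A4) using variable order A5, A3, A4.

ΠM(0, 2, 5, 7) = (A5 OR A3 OR A4) AND (A5 OR NOT A3 OR A4) AND (NOT A5 OR A3 OR NOT A4) AND (NOT A5 OR NOT A3 OR NOT A4)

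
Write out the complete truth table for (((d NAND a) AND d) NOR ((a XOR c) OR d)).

d | a | c | Output
------------------
0 | 0 | 0 | 1
0 | 0 | 1 | 0
0 | 1 | 0 | 0
0 | 1 | 1 | 1
1 | 0 | 0 | 0
1 | 0 | 1 | 0
1 | 1 | 0 | 0
1 | 1 | 1 | 0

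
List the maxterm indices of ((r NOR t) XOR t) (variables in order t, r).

ΠM(1) = (t OR NOT r)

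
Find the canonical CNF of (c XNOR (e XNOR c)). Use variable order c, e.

(c OR e) AND (NOT c OR e)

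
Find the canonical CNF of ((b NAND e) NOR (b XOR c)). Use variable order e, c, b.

(e OR c OR b) AND (e OR c OR NOT b) AND (e OR NOT c OR b) AND (e OR NOT c OR NOT b) AND (NOT e OR c OR b) AND (NOT e OR c OR NOT b) AND (NOT e OR NOT c OR b)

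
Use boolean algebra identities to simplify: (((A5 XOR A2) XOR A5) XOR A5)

By XOR self-cancellation ((E XOR v) XOR v = E):
= (A5 XOR A2)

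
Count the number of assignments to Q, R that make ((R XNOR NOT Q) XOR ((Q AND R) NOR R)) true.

Satisfying assignments: (0,0), (0,1)
Count: 2 out of 4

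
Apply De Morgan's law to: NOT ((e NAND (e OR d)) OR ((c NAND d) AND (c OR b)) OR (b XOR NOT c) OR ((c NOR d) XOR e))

NOT (e NAND (e OR d)) AND NOT ((c NAND d) AND (c OR b)) AND NOT (b XOR NOT c) AND NOT ((c NOR d) XOR e)
De Morgan's: NOT(OR of terms) = AND of negations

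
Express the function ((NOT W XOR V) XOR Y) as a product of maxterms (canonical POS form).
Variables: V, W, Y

ΠM(1, 2, 4, 7) = (V OR W OR NOT Y) AND (V OR NOT W OR Y) AND (NOT V OR W OR Y) AND (NOT V OR NOT W OR NOT Y)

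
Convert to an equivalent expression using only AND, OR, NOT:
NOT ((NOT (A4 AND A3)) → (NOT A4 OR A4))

(NOT (A4 AND A3)) AND NOT (NOT A4 OR A4)
(Negated implication: NOT(A → B) = A AND NOT B)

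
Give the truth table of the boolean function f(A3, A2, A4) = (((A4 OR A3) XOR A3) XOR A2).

A3 | A2 | A4 | Output
---------------------
0 | 0 | 0 | 0
0 | 0 | 1 | 1
0 | 1 | 0 | 1
0 | 1 | 1 | 0
1 | 0 | 0 | 0
1 | 0 | 1 | 0
1 | 1 | 0 | 1
1 | 1 | 1 | 1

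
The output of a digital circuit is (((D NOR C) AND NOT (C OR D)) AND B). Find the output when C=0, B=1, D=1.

Substituting: (((1 NOR 0) AND NOT (0 OR 1)) AND 1)
= 0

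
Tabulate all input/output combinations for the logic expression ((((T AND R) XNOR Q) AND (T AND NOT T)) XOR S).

R | T | Q | S | Output
----------------------
0 | 0 | 0 | 0 | 0
0 | 0 | 0 | 1 | 1
0 | 0 | 1 | 0 | 0
0 | 0 | 1 | 1 | 1
0 | 1 | 0 | 0 | 0
0 | 1 | 0 | 1 | 1
0 | 1 | 1 | 0 | 0
0 | 1 | 1 | 1 | 1
1 | 0 | 0 | 0 | 0
1 | 0 | 0 | 1 | 1
1 | 0 | 1 | 0 | 0
1 | 0 | 1 | 1 | 1
1 | 1 | 0 | 0 | 0
1 | 1 | 0 | 1 | 1
1 | 1 | 1 | 0 | 0
1 | 1 | 1 | 1 | 1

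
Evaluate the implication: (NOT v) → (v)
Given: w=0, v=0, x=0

Antecedent (NOT v) = 1; consequent (v) = 0.
1 → 0 = 0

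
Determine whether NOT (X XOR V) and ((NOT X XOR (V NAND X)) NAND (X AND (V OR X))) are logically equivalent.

No. Counterexample: with X=0, V=1, Expression 1 = 0 but Expression 2 = 1.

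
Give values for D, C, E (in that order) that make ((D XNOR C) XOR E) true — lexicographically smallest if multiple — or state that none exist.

D=0, C=0, E=0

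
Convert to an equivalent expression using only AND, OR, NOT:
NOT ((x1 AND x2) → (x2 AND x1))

(x1 AND x2) AND NOT (x2 AND x1)
(Negated implication: NOT(A → B) = A AND NOT B)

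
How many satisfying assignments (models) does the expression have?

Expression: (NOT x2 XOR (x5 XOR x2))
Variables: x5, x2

Satisfying assignments: (0,0), (0,1)
Count: 2 out of 4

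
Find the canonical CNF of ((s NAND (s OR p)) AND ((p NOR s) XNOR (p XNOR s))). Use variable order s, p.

(NOT s OR p) AND (NOT s OR NOT p)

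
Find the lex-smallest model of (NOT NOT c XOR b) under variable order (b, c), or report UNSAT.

b=0, c=1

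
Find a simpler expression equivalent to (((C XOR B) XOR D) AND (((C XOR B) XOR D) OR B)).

By absorption (E AND (E OR v) = E):
= ((C XOR B) XOR D)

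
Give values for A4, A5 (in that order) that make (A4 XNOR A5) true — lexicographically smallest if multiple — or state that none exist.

A4=0, A5=0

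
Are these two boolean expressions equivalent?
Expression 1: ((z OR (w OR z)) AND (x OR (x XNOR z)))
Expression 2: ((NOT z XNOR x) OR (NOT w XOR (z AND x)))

No. Counterexample: with x=0, w=0, z=0, Expression 1 = 0 but Expression 2 = 1.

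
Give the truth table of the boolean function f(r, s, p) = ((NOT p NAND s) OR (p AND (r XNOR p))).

r | s | p | Output
------------------
0 | 0 | 0 | 1
0 | 0 | 1 | 1
0 | 1 | 0 | 0
0 | 1 | 1 | 1
1 | 0 | 0 | 1
1 | 0 | 1 | 1
1 | 1 | 0 | 0
1 | 1 | 1 | 1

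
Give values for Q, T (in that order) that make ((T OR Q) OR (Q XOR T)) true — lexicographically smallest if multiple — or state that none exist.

Q=0, T=1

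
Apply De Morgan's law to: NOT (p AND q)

NOT p OR NOT q
De Morgan's: NOT(AND of terms) = OR of negations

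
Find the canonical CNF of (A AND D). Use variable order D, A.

(D OR A) AND (D OR NOT A) AND (NOT D OR A)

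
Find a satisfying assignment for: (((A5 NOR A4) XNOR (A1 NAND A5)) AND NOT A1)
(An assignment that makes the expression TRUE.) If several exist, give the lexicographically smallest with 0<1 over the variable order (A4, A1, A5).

A4=0, A1=0, A5=0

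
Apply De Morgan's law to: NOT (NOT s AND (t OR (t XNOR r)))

s OR NOT (t OR (t XNOR r))
De Morgan's: NOT(AND of terms) = OR of negations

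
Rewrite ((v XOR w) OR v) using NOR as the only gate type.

((((((v NOR w) NOR (v NOR w)) NOR ((v NOR w) NOR (v NOR w))) NOR ((((v NOR v) NOR (w NOR w)) NOR ((v NOR v) NOR (w NOR w))) NOR (((v NOR v) NOR (w NOR w)) NOR ((v NOR v) NOR (w NOR w))))) NOR v) NOR (((((v NOR w) NOR (v NOR w)) NOR ((v NOR w) NOR (v NOR w))) NOR ((((v NOR v) NOR (w NOR w)) NOR ((v NOR v) NOR (w NOR w))) NOR (((v NOR v) NOR (w NOR w)) NOR ((v NOR v) NOR (w NOR w))))) NOR v))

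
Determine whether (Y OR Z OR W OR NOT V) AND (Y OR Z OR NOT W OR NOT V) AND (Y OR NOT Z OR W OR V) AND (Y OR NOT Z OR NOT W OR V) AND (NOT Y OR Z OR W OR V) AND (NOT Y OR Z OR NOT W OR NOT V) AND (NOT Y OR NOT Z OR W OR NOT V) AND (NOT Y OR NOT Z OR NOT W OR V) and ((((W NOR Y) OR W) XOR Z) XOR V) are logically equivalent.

Yes, they are equivalent — the two output columns agree on all 16 assignments:
Y | Z | W | V | Expression 1 | Expression 2
-------------------------------------------
0 | 0 | 0 | 0 | 1 | 1
0 | 0 | 0 | 1 | 0 | 0
0 | 0 | 1 | 0 | 1 | 1
0 | 0 | 1 | 1 | 0 | 0
0 | 1 | 0 | 0 | 0 | 0
0 | 1 | 0 | 1 | 1 | 1
0 | 1 | 1 | 0 | 0 | 0
0 | 1 | 1 | 1 | 1 | 1
1 | 0 | 0 | 0 | 0 | 0
1 | 0 | 0 | 1 | 1 | 1
1 | 0 | 1 | 0 | 1 | 1
1 | 0 | 1 | 1 | 0 | 0
1 | 1 | 0 | 0 | 1 | 1
1 | 1 | 0 | 1 | 0 | 0
1 | 1 | 1 | 0 | 0 | 0
1 | 1 | 1 | 1 | 1 | 1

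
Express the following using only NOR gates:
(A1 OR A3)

((A1 NOR A3) NOR (A1 NOR A3))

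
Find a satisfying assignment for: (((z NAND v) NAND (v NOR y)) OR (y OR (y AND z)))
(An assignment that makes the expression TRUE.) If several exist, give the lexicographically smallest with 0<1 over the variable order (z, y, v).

z=0, y=0, v=1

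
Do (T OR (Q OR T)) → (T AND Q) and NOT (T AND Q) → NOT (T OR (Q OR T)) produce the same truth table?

Yes, Contrapositive is always equivalent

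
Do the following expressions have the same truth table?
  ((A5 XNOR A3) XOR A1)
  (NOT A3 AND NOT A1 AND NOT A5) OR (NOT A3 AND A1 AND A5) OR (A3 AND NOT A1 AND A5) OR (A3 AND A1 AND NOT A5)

Yes, they are equivalent — the two output columns agree on all 8 assignments:
A3 | A1 | A5 | Expression 1 | Expression 2
------------------------------------------
0 | 0 | 0 | 1 | 1
0 | 0 | 1 | 0 | 0
0 | 1 | 0 | 0 | 0
0 | 1 | 1 | 1 | 1
1 | 0 | 0 | 0 | 0
1 | 0 | 1 | 1 | 1
1 | 1 | 0 | 1 | 1
1 | 1 | 1 | 0 | 0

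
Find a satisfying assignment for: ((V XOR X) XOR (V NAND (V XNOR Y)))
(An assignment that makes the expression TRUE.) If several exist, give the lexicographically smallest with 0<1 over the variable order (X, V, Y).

X=0, V=0, Y=0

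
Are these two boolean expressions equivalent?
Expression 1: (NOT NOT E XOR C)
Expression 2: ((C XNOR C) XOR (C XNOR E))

Yes, they are equivalent — the two output columns agree on all 4 assignments:
E | C | Expression 1 | Expression 2
-----------------------------------
0 | 0 | 0 | 0
0 | 1 | 1 | 1
1 | 0 | 1 | 1
1 | 1 | 0 | 0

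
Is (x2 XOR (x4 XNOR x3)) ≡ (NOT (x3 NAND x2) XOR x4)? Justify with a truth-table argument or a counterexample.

No. Counterexample: with x2=0, x3=0, x4=0, Expression 1 = 1 but Expression 2 = 0.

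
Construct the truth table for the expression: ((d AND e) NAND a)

d | a | e | Output
------------------
0 | 0 | 0 | 1
0 | 0 | 1 | 1
0 | 1 | 0 | 1
0 | 1 | 1 | 1
1 | 0 | 0 | 1
1 | 0 | 1 | 1
1 | 1 | 0 | 1
1 | 1 | 1 | 0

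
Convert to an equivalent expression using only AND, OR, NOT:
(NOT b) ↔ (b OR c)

((NOT b) AND (b OR c)) OR (b AND NOT (b OR c))
(Biconditional = both true or both false)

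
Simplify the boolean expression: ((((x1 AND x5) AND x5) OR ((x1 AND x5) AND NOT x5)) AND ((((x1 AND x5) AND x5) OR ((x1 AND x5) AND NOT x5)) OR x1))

By absorption (E AND (E OR v) = E) then distribution ((E AND v) OR (E AND NOT v) = E):
= (x1 AND x5)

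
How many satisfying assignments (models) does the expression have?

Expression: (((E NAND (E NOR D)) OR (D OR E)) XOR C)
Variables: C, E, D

Satisfying assignments: (0,0,0), (0,0,1), (0,1,0), (0,1,1)
Count: 4 out of 8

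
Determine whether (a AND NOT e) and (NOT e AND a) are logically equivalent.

Yes, they are equivalent — the two output columns agree on all 4 assignments:
e | a | Expression 1 | Expression 2
-----------------------------------
0 | 0 | 0 | 0
0 | 1 | 1 | 1
1 | 0 | 0 | 0
1 | 1 | 0 | 0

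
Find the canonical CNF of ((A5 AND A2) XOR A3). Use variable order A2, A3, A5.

(A2 OR A3 OR A5) AND (A2 OR A3 OR NOT A5) AND (NOT A2 OR A3 OR A5) AND (NOT A2 OR NOT A3 OR NOT A5)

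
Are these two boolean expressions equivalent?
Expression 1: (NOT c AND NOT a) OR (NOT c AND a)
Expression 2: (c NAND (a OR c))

Yes, they are equivalent — the two output columns agree on all 4 assignments:
c | a | Expression 1 | Expression 2
-----------------------------------
0 | 0 | 1 | 1
0 | 1 | 1 | 1
1 | 0 | 0 | 0
1 | 1 | 0 | 0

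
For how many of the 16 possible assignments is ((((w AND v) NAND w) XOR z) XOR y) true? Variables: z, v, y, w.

Satisfying assignments: (0,0,0,0), (0,0,0,1), (0,1,0,0), (0,1,1,1), (1,0,1,0), (1,0,1,1), (1,1,0,1), (1,1,1,0)
Count: 8 out of 16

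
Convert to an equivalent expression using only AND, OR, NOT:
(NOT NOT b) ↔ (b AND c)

((NOT NOT b) AND (b AND c)) OR (NOT b AND NOT (b AND c))
(Biconditional = both true or both false)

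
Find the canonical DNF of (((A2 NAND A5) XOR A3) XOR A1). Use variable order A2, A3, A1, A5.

(NOT A2 AND NOT A3 AND NOT A1 AND NOT A5) OR (NOT A2 AND NOT A3 AND NOT A1 AND A5) OR (NOT A2 AND A3 AND A1 AND NOT A5) OR (NOT A2 AND A3 AND A1 AND A5) OR (A2 AND NOT A3 AND NOT A1 AND NOT A5) OR (A2 AND NOT A3 AND A1 AND A5) OR (A2 AND A3 AND NOT A1 AND A5) OR (A2 AND A3 AND A1 AND NOT A5)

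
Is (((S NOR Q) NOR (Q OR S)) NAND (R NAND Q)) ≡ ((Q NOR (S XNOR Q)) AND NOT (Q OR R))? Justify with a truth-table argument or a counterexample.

No. Counterexample: with Q=0, R=0, S=0, Expression 1 = 1 but Expression 2 = 0.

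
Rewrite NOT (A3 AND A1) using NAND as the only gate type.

(((A3 NAND A1) NAND (A3 NAND A1)) NAND ((A3 NAND A1) NAND (A3 NAND A1)))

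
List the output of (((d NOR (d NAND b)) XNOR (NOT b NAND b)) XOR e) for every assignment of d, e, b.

d | e | b | Output
------------------
0 | 0 | 0 | 0
0 | 0 | 1 | 0
0 | 1 | 0 | 1
0 | 1 | 1 | 1
1 | 0 | 0 | 0
1 | 0 | 1 | 0
1 | 1 | 0 | 1
1 | 1 | 1 | 1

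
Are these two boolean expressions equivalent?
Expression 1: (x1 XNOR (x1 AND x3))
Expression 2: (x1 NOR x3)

No. Counterexample: with x3=1, x1=0, Expression 1 = 1 but Expression 2 = 0.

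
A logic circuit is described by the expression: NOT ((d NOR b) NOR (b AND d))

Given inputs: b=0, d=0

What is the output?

Substituting: NOT ((0 NOR 0) NOR (0 AND 0))
= 1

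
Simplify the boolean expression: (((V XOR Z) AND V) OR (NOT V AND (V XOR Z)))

By distribution ((E AND v) OR (E AND NOT v) = E):
= (V XOR Z)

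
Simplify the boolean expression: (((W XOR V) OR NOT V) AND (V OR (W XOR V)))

By distribution ((E OR v) AND (E OR NOT v) = E):
= (W XOR V)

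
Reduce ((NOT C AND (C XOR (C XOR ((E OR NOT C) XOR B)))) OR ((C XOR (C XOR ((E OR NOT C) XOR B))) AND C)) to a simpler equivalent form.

By distribution ((E AND v) OR (E AND NOT v) = E) then XOR self-cancellation ((E XOR v) XOR v = E):
= ((E OR NOT C) XOR B)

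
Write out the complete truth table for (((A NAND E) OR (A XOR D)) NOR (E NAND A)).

D | A | E | Output
------------------
0 | 0 | 0 | 0
0 | 0 | 1 | 0
0 | 1 | 0 | 0
0 | 1 | 1 | 0
1 | 0 | 0 | 0
1 | 0 | 1 | 0
1 | 1 | 0 | 0
1 | 1 | 1 | 1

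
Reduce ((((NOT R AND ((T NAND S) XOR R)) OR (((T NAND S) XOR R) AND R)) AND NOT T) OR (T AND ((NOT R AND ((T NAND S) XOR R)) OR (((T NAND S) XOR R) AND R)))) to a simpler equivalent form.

By distribution ((E AND v) OR (E AND NOT v) = E) then distribution ((E AND v) OR (E AND NOT v) = E):
= ((T NAND S) XOR R)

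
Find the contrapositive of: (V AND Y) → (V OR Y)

Contrapositive: NOT (V OR Y) → NOT (V AND Y)
Note: A statement and its contrapositive are logically equivalent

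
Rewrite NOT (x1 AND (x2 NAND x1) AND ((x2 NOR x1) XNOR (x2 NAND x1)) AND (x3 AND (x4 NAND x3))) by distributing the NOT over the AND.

NOT x1 OR NOT (x2 NAND x1) OR NOT ((x2 NOR x1) XNOR (x2 NAND x1)) OR NOT (x3 AND (x4 NAND x3))
De Morgan's: NOT(AND of terms) = OR of negations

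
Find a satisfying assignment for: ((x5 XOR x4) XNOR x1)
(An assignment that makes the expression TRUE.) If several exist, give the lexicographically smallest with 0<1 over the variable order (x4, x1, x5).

x4=0, x1=0, x5=0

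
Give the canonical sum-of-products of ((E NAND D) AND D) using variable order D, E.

Σm(2) = (D AND NOT E)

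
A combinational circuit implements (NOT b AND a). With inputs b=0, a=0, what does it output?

Substituting: (NOT 0 AND 0)
= 0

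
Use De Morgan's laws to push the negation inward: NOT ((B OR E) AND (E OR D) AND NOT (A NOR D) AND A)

NOT (B OR E) OR NOT (E OR D) OR (A NOR D) OR NOT A
De Morgan's: NOT(AND of terms) = OR of negations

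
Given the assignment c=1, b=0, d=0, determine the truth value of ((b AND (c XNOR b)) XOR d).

Substituting: ((0 AND (1 XNOR 0)) XOR 0)
= 0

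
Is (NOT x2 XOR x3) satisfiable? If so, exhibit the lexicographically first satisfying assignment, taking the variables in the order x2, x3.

x2=0, x3=0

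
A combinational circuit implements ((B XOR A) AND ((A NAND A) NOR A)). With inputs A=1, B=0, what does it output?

Substituting: ((0 XOR 1) AND ((1 NAND 1) NOR 1))
= 0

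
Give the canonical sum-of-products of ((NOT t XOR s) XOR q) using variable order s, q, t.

Σm(0, 3, 5, 6) = (NOT s AND NOT q AND NOT t) OR (NOT s AND q AND t) OR (s AND NOT q AND t) OR (s AND q AND NOT t)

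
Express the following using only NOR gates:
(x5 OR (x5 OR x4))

((x5 NOR ((x5 NOR x4) NOR (x5 NOR x4))) NOR (x5 NOR ((x5 NOR x4) NOR (x5 NOR x4))))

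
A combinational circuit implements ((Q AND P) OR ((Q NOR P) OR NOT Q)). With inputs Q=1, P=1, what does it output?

Substituting: ((1 AND 1) OR ((1 NOR 1) OR NOT 1))
= 1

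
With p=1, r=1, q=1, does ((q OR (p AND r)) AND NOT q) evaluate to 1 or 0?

Substituting: ((1 OR (1 AND 1)) AND NOT 1)
= 0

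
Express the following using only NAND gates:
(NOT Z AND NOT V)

(((Z NAND Z) NAND (V NAND V)) NAND ((Z NAND Z) NAND (V NAND V)))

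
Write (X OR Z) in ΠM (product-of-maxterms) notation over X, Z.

ΠM(0) = (X OR Z)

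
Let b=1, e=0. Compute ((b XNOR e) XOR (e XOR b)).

Substituting: ((1 XNOR 0) XOR (0 XOR 1))
= 1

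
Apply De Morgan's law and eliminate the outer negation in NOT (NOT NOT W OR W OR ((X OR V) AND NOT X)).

NOT W AND NOT W AND NOT ((X OR V) AND NOT X)
De Morgan's: NOT(OR of terms) = AND of negations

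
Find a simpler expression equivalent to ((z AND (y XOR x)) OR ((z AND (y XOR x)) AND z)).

By absorption (E OR (E AND v) = E):
= (z AND (y XOR x))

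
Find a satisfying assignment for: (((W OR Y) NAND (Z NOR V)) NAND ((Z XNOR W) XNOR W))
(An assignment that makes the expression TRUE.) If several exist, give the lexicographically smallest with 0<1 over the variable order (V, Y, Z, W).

V=0, Y=0, Z=0, W=0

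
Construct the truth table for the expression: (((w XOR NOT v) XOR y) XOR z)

w | v | y | z | Output
----------------------
0 | 0 | 0 | 0 | 1
0 | 0 | 0 | 1 | 0
0 | 0 | 1 | 0 | 0
0 | 0 | 1 | 1 | 1
0 | 1 | 0 | 0 | 0
0 | 1 | 0 | 1 | 1
0 | 1 | 1 | 0 | 1
0 | 1 | 1 | 1 | 0
1 | 0 | 0 | 0 | 0
1 | 0 | 0 | 1 | 1
1 | 0 | 1 | 0 | 1
1 | 0 | 1 | 1 | 0
1 | 1 | 0 | 0 | 1
1 | 1 | 0 | 1 | 0
1 | 1 | 1 | 0 | 0
1 | 1 | 1 | 1 | 1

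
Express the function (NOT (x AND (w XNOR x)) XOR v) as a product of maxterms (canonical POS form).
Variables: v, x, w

ΠM(3, 4, 5, 6) = (v OR NOT x OR NOT w) AND (NOT v OR x OR w) AND (NOT v OR x OR NOT w) AND (NOT v OR NOT x OR w)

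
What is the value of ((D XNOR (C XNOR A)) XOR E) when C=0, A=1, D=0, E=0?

Substituting: ((0 XNOR (0 XNOR 1)) XOR 0)
= 1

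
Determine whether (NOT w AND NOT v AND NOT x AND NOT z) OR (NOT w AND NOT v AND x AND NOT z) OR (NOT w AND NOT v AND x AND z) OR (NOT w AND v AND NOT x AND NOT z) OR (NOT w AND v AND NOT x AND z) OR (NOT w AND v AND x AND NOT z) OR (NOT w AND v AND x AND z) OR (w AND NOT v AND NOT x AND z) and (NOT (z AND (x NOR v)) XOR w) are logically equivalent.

Yes, they are equivalent — the two output columns agree on all 16 assignments:
w | v | x | z | Expression 1 | Expression 2
-------------------------------------------
0 | 0 | 0 | 0 | 1 | 1
0 | 0 | 0 | 1 | 0 | 0
0 | 0 | 1 | 0 | 1 | 1
0 | 0 | 1 | 1 | 1 | 1
0 | 1 | 0 | 0 | 1 | 1
0 | 1 | 0 | 1 | 1 | 1
0 | 1 | 1 | 0 | 1 | 1
0 | 1 | 1 | 1 | 1 | 1
1 | 0 | 0 | 0 | 0 | 0
1 | 0 | 0 | 1 | 1 | 1
1 | 0 | 1 | 0 | 0 | 0
1 | 0 | 1 | 1 | 0 | 0
1 | 1 | 0 | 0 | 0 | 0
1 | 1 | 0 | 1 | 0 | 0
1 | 1 | 1 | 0 | 0 | 0
1 | 1 | 1 | 1 | 0 | 0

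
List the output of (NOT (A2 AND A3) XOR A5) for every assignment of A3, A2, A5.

A3 | A2 | A5 | Output
---------------------
0 | 0 | 0 | 1
0 | 0 | 1 | 0
0 | 1 | 0 | 1
0 | 1 | 1 | 0
1 | 0 | 0 | 1
1 | 0 | 1 | 0
1 | 1 | 0 | 0
1 | 1 | 1 | 1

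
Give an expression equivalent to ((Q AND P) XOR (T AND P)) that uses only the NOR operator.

((((((Q NOR Q) NOR (P NOR P)) NOR ((T NOR T) NOR (P NOR P))) NOR (((Q NOR Q) NOR (P NOR P)) NOR ((T NOR T) NOR (P NOR P)))) NOR ((((Q NOR Q) NOR (P NOR P)) NOR ((T NOR T) NOR (P NOR P))) NOR (((Q NOR Q) NOR (P NOR P)) NOR ((T NOR T) NOR (P NOR P))))) NOR ((((((Q NOR Q) NOR (P NOR P)) NOR ((Q NOR Q) NOR (P NOR P))) NOR (((T NOR T) NOR (P NOR P)) NOR ((T NOR T) NOR (P NOR P)))) NOR ((((Q NOR Q) NOR (P NOR P)) NOR ((Q NOR Q) NOR (P NOR P))) NOR (((T NOR T) NOR (P NOR P)) NOR ((T NOR T) NOR (P NOR P))))) NOR (((((Q NOR Q) NOR (P NOR P)) NOR ((Q NOR Q) NOR (P NOR P))) NOR (((T NOR T) NOR (P NOR P)) NOR ((T NOR T) NOR (P NOR P)))) NOR ((((Q NOR Q) NOR (P NOR P)) NOR ((Q NOR Q) NOR (P NOR P))) NOR (((T NOR T) NOR (P NOR P)) NOR ((T NOR T) NOR (P NOR P)))))))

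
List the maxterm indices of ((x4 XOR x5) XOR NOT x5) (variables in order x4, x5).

ΠM(2, 3) = (NOT x4 OR x5) AND (NOT x4 OR NOT x5)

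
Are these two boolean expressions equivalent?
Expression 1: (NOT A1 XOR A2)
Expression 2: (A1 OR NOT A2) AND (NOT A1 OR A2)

Yes, they are equivalent — the two output columns agree on all 4 assignments:
A1 | A2 | Expression 1 | Expression 2
-------------------------------------
0 | 0 | 1 | 1
0 | 1 | 0 | 0
1 | 0 | 0 | 0
1 | 1 | 1 | 1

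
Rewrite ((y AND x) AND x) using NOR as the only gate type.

((((y NOR y) NOR (x NOR x)) NOR ((y NOR y) NOR (x NOR x))) NOR (x NOR x))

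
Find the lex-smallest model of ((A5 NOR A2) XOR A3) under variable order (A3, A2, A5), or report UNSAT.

A3=0, A2=0, A5=0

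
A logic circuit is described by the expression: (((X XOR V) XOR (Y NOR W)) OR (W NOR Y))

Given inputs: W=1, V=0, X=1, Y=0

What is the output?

Substituting: (((1 XOR 0) XOR (0 NOR 1)) OR (1 NOR 0))
= 1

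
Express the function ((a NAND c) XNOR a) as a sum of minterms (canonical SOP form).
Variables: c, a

Σm(1) = (NOT c AND a)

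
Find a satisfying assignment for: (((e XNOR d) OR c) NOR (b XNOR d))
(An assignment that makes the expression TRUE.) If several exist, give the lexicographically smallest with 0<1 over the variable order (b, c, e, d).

b=0, c=0, e=0, d=1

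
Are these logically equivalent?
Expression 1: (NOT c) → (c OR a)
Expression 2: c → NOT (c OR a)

No, Inverse is not equivalent to original (counterexample: c=0, a=0)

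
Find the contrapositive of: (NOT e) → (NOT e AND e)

Contrapositive: NOT (NOT e AND e) → e
Note: A statement and its contrapositive are logically equivalent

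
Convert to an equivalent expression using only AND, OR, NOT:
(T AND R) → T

NOT (T AND R) OR T
(Implication elimination: A → B = NOT A OR B)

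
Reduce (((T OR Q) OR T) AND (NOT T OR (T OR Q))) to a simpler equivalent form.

By distribution ((E OR v) AND (E OR NOT v) = E):
= (T OR Q)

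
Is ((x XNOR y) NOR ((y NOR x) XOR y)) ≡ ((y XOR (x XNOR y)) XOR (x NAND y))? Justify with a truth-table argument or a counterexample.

Yes, they are equivalent — the two output columns agree on all 4 assignments:
y | x | Expression 1 | Expression 2
-----------------------------------
0 | 0 | 0 | 0
0 | 1 | 1 | 1
1 | 0 | 0 | 0
1 | 1 | 0 | 0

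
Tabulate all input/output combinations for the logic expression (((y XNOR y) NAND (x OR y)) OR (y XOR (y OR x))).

y | x | Output
--------------
0 | 0 | 1
0 | 1 | 1
1 | 0 | 0
1 | 1 | 0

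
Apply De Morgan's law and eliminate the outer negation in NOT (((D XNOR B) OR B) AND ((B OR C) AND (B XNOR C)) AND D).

NOT ((D XNOR B) OR B) OR NOT ((B OR C) AND (B XNOR C)) OR NOT D
De Morgan's: NOT(AND of terms) = OR of negations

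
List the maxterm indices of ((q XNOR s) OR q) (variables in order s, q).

ΠM(2) = (NOT s OR q)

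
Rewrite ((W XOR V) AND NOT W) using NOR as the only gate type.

((((((W NOR V) NOR (W NOR V)) NOR ((W NOR V) NOR (W NOR V))) NOR ((((W NOR W) NOR (V NOR V)) NOR ((W NOR W) NOR (V NOR V))) NOR (((W NOR W) NOR (V NOR V)) NOR ((W NOR W) NOR (V NOR V))))) NOR ((((W NOR V) NOR (W NOR V)) NOR ((W NOR V) NOR (W NOR V))) NOR ((((W NOR W) NOR (V NOR V)) NOR ((W NOR W) NOR (V NOR V))) NOR (((W NOR W) NOR (V NOR V)) NOR ((W NOR W) NOR (V NOR V)))))) NOR ((W NOR W) NOR (W NOR W)))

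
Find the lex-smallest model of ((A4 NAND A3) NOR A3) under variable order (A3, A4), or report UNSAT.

UNSATISFIABLE - no assignment makes this expression true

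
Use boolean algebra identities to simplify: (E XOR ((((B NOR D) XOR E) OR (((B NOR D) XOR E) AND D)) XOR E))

By XOR self-cancellation ((E XOR v) XOR v = E) then absorption (E OR (E AND v) = E):
= ((B NOR D) XOR E)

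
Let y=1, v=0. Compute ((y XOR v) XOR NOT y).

Substituting: ((1 XOR 0) XOR NOT 1)
= 1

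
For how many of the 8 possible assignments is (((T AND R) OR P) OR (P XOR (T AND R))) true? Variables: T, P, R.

Satisfying assignments: (0,1,0), (0,1,1), (1,0,1), (1,1,0), (1,1,1)
Count: 5 out of 8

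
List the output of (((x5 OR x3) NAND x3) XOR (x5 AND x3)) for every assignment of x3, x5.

x3 | x5 | Output
----------------
0 | 0 | 1
0 | 1 | 1
1 | 0 | 0
1 | 1 | 1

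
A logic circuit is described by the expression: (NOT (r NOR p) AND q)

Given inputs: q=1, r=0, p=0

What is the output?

Substituting: (NOT (0 NOR 0) AND 1)
= 0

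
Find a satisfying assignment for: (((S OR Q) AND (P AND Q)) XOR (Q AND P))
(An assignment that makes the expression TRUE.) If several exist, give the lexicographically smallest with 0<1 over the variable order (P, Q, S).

UNSATISFIABLE - no assignment makes this expression true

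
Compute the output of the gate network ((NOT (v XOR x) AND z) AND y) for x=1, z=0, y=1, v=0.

Substituting: ((NOT (0 XOR 1) AND 0) AND 1)
= 0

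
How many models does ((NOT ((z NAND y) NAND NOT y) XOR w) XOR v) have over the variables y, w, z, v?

Satisfying assignments: (0,0,0,0), (0,0,1,0), (0,1,0,1), (0,1,1,1), (1,0,0,1), (1,0,1,1), (1,1,0,0), (1,1,1,0)
Count: 8 out of 16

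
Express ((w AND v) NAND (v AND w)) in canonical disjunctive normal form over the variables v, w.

(NOT v AND NOT w) OR (NOT v AND w) OR (v AND NOT w)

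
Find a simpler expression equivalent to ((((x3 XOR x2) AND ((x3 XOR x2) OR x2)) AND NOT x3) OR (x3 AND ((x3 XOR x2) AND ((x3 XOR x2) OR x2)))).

By distribution ((E AND v) OR (E AND NOT v) = E) then absorption (E AND (E OR v) = E):
= (x3 XOR x2)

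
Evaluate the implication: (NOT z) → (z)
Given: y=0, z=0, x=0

Antecedent (NOT z) = 1; consequent (z) = 0.
1 → 0 = 0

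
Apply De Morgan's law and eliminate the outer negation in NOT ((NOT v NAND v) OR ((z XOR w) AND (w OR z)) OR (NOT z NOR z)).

NOT (NOT v NAND v) AND NOT ((z XOR w) AND (w OR z)) AND NOT (NOT z NOR z)
De Morgan's: NOT(OR of terms) = AND of negations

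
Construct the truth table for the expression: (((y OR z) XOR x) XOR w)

x | y | z | w | Output
----------------------
0 | 0 | 0 | 0 | 0
0 | 0 | 0 | 1 | 1
0 | 0 | 1 | 0 | 1
0 | 0 | 1 | 1 | 0
0 | 1 | 0 | 0 | 1
0 | 1 | 0 | 1 | 0
0 | 1 | 1 | 0 | 1
0 | 1 | 1 | 1 | 0
1 | 0 | 0 | 0 | 1
1 | 0 | 0 | 1 | 0
1 | 0 | 1 | 0 | 0
1 | 0 | 1 | 1 | 1
1 | 1 | 0 | 0 | 0
1 | 1 | 0 | 1 | 1
1 | 1 | 1 | 0 | 0
1 | 1 | 1 | 1 | 1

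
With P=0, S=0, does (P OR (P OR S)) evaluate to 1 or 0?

Substituting: (0 OR (0 OR 0))
= 0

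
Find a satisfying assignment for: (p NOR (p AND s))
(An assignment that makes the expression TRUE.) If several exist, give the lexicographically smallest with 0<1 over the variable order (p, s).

p=0, s=0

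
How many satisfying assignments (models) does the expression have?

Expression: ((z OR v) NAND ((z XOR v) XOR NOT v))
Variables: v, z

Satisfying assignments: (0,0), (0,1), (1,1)
Count: 3 out of 4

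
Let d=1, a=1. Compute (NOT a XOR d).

Substituting: (NOT 1 XOR 1)
= 1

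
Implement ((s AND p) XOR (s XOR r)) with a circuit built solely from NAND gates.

((((s NAND p) NAND (s NAND p)) NAND (((s NAND p) NAND (s NAND p)) NAND ((s NAND (s NAND r)) NAND (r NAND (s NAND r))))) NAND (((s NAND (s NAND r)) NAND (r NAND (s NAND r))) NAND (((s NAND p) NAND (s NAND p)) NAND ((s NAND (s NAND r)) NAND (r NAND (s NAND r))))))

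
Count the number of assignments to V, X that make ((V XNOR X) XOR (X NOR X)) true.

Satisfying assignments: (1,0), (1,1)
Count: 2 out of 4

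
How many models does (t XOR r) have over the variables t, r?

Satisfying assignments: (0,1), (1,0)
Count: 2 out of 4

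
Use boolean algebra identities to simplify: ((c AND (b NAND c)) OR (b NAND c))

By absorption (E OR (E AND v) = E):
= (b NAND c)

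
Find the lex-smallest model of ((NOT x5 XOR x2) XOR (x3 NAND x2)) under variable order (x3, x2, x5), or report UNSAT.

x3=0, x2=0, x5=1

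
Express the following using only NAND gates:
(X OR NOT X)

((X NAND X) NAND ((X NAND X) NAND (X NAND X)))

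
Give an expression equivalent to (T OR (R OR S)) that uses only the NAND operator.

((T NAND T) NAND (((R NAND R) NAND (S NAND S)) NAND ((R NAND R) NAND (S NAND S))))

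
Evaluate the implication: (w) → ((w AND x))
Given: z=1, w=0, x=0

Antecedent (w) = 0; consequent ((w AND x)) = 0.
0 → 0 = 1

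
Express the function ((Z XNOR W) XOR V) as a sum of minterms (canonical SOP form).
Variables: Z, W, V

Σm(0, 3, 5, 6) = (NOT Z AND NOT W AND NOT V) OR (NOT Z AND W AND V) OR (Z AND NOT W AND V) OR (Z AND W AND NOT V)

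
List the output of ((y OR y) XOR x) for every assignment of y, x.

y | x | Output
--------------
0 | 0 | 0
0 | 1 | 1
1 | 0 | 1
1 | 1 | 0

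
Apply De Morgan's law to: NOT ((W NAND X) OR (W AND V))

NOT (W NAND X) AND NOT (W AND V)
De Morgan's: NOT(OR of terms) = AND of negations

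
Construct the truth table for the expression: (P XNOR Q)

Q | P | Output
--------------
0 | 0 | 1
0 | 1 | 0
1 | 0 | 0
1 | 1 | 1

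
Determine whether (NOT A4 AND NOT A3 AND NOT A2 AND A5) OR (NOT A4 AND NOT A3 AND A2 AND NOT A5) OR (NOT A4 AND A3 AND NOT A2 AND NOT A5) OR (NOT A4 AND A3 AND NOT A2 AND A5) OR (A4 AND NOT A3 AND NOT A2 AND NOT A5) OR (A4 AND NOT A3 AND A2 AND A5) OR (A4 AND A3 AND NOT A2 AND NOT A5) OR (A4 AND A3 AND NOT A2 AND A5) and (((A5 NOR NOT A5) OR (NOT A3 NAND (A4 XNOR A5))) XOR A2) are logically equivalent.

Yes, they are equivalent — the two output columns agree on all 16 assignments:
A4 | A3 | A2 | A5 | Expression 1 | Expression 2
-----------------------------------------------
0 | 0 | 0 | 0 | 0 | 0
0 | 0 | 0 | 1 | 1 | 1
0 | 0 | 1 | 0 | 1 | 1
0 | 0 | 1 | 1 | 0 | 0
0 | 1 | 0 | 0 | 1 | 1
0 | 1 | 0 | 1 | 1 | 1
0 | 1 | 1 | 0 | 0 | 0
0 | 1 | 1 | 1 | 0 | 0
1 | 0 | 0 | 0 | 1 | 1
1 | 0 | 0 | 1 | 0 | 0
1 | 0 | 1 | 0 | 0 | 0
1 | 0 | 1 | 1 | 1 | 1
1 | 1 | 0 | 0 | 1 | 1
1 | 1 | 0 | 1 | 1 | 1
1 | 1 | 1 | 0 | 0 | 0
1 | 1 | 1 | 1 | 0 | 0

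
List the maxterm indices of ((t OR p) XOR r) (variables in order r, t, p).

ΠM(0, 5, 6, 7) = (r OR t OR p) AND (NOT r OR t OR NOT p) AND (NOT r OR NOT t OR p) AND (NOT r OR NOT t OR NOT p)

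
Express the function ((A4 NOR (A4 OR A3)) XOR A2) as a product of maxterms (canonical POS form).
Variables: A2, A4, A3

ΠM(1, 2, 3, 4) = (A2 OR A4 OR NOT A3) AND (A2 OR NOT A4 OR A3) AND (A2 OR NOT A4 OR NOT A3) AND (NOT A2 OR A4 OR A3)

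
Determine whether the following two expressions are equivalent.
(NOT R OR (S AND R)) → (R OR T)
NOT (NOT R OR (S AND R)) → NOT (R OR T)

No, Inverse is not equivalent to original (counterexample: R=0, T=0, S=0)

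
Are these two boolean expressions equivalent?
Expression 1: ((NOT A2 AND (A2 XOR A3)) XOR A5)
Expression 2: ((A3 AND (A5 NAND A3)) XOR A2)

No. Counterexample: with A3=0, A2=0, A5=1, Expression 1 = 1 but Expression 2 = 0.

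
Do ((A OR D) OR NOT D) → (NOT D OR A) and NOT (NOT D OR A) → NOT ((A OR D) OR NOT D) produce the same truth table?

Yes, Contrapositive is always equivalent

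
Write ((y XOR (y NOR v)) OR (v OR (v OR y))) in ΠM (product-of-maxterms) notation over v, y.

ΠM() = TRUE (no maxterms)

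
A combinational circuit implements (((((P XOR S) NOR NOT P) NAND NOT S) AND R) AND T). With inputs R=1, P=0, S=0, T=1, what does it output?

Substituting: (((((0 XOR 0) NOR NOT 0) NAND NOT 0) AND 1) AND 1)
= 1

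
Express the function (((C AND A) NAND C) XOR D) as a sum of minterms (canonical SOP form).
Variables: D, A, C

Σm(0, 1, 2, 7) = (NOT D AND NOT A AND NOT C) OR (NOT D AND NOT A AND C) OR (NOT D AND A AND NOT C) OR (D AND A AND C)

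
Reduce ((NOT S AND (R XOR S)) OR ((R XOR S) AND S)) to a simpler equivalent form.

By distribution ((E AND v) OR (E AND NOT v) = E):
= (R XOR S)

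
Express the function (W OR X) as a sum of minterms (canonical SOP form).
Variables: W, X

Σm(1, 2, 3) = (NOT W AND X) OR (W AND NOT X) OR (W AND X)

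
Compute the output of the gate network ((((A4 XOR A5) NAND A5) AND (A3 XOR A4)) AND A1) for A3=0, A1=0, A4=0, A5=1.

Substituting: ((((0 XOR 1) NAND 1) AND (0 XOR 0)) AND 0)
= 0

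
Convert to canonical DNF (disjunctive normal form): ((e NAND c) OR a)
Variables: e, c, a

(NOT e AND NOT c AND NOT a) OR (NOT e AND NOT c AND a) OR (NOT e AND c AND NOT a) OR (NOT e AND c AND a) OR (e AND NOT c AND NOT a) OR (e AND NOT c AND a) OR (e AND c AND a)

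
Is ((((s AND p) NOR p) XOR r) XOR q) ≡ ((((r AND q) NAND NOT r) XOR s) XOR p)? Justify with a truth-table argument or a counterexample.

No. Counterexample: with s=0, p=0, r=0, q=1, Expression 1 = 0 but Expression 2 = 1.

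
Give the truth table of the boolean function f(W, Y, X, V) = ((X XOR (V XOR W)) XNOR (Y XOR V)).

W | Y | X | V | Output
----------------------
0 | 0 | 0 | 0 | 1
0 | 0 | 0 | 1 | 1
0 | 0 | 1 | 0 | 0
0 | 0 | 1 | 1 | 0
0 | 1 | 0 | 0 | 0
0 | 1 | 0 | 1 | 0
0 | 1 | 1 | 0 | 1
0 | 1 | 1 | 1 | 1
1 | 0 | 0 | 0 | 0
1 | 0 | 0 | 1 | 0
1 | 0 | 1 | 0 | 1
1 | 0 | 1 | 1 | 1
1 | 1 | 0 | 0 | 1
1 | 1 | 0 | 1 | 1
1 | 1 | 1 | 0 | 0
1 | 1 | 1 | 1 | 0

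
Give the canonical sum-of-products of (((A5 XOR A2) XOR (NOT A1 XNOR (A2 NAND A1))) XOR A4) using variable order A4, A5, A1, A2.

Σm(0, 5, 6, 7, 9, 10, 11, 12) = (NOT A4 AND NOT A5 AND NOT A1 AND NOT A2) OR (NOT A4 AND A5 AND NOT A1 AND A2) OR (NOT A4 AND A5 AND A1 AND NOT A2) OR (NOT A4 AND A5 AND A1 AND A2) OR (A4 AND NOT A5 AND NOT A1 AND A2) OR (A4 AND NOT A5 AND A1 AND NOT A2) OR (A4 AND NOT A5 AND A1 AND A2) OR (A4 AND A5 AND NOT A1 AND NOT A2)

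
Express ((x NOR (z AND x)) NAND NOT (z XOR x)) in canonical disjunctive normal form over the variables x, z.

(NOT x AND z) OR (x AND NOT z) OR (x AND z)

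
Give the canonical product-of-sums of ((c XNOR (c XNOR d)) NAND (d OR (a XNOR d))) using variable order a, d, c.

ΠM(2, 3, 6, 7) = (a OR NOT d OR c) AND (a OR NOT d OR NOT c) AND (NOT a OR NOT d OR c) AND (NOT a OR NOT d OR NOT c)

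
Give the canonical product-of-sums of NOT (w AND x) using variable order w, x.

ΠM(3) = (NOT w OR NOT x)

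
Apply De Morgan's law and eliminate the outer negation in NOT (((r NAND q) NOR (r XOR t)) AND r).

NOT ((r NAND q) NOR (r XOR t)) OR NOT r
De Morgan's: NOT(AND of terms) = OR of negations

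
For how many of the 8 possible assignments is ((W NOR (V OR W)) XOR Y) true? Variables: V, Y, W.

Satisfying assignments: (0,0,0), (0,1,1), (1,1,0), (1,1,1)
Count: 4 out of 8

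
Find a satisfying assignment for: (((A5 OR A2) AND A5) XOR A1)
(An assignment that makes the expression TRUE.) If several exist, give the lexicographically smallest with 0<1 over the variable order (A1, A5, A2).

A1=0, A5=1, A2=0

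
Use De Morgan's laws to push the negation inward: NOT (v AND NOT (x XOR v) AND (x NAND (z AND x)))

NOT v OR (x XOR v) OR NOT (x NAND (z AND x))
De Morgan's: NOT(AND of terms) = OR of negations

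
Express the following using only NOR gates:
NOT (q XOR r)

(((((q NOR r) NOR (q NOR r)) NOR ((q NOR r) NOR (q NOR r))) NOR ((((q NOR q) NOR (r NOR r)) NOR ((q NOR q) NOR (r NOR r))) NOR (((q NOR q) NOR (r NOR r)) NOR ((q NOR q) NOR (r NOR r))))) NOR ((((q NOR r) NOR (q NOR r)) NOR ((q NOR r) NOR (q NOR r))) NOR ((((q NOR q) NOR (r NOR r)) NOR ((q NOR q) NOR (r NOR r))) NOR (((q NOR q) NOR (r NOR r)) NOR ((q NOR q) NOR (r NOR r))))))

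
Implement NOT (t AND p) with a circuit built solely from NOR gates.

(((t NOR t) NOR (p NOR p)) NOR ((t NOR t) NOR (p NOR p)))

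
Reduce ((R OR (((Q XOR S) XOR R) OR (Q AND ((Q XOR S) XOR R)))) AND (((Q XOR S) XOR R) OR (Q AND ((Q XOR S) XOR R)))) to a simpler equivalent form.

By absorption (E AND (E OR v) = E) then absorption (E OR (E AND v) = E):
= ((Q XOR S) XOR R)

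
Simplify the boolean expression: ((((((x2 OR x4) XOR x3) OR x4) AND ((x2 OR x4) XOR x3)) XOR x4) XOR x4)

By XOR self-cancellation ((E XOR v) XOR v = E) then absorption (E AND (E OR v) = E):
= ((x2 OR x4) XOR x3)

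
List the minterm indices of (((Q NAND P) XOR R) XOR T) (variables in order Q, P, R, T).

Σm(0, 3, 4, 7, 8, 11, 13, 14) = (NOT Q AND NOT P AND NOT R AND NOT T) OR (NOT Q AND NOT P AND R AND T) OR (NOT Q AND P AND NOT R AND NOT T) OR (NOT Q AND P AND R AND T) OR (Q AND NOT P AND NOT R AND NOT T) OR (Q AND NOT P AND R AND T) OR (Q AND P AND NOT R AND T) OR (Q AND P AND R AND NOT T)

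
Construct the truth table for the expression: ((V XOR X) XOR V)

V | X | Output
--------------
0 | 0 | 0
0 | 1 | 1
1 | 0 | 0
1 | 1 | 1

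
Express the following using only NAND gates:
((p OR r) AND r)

((((p NAND p) NAND (r NAND r)) NAND r) NAND (((p NAND p) NAND (r NAND r)) NAND r))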